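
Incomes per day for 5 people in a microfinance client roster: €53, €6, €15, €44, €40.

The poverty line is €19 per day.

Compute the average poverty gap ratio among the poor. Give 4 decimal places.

0.4474

Poor units: €6, €15 (q = 2 of N = 5).
Shortfall ratios (z−y)/z: 0.6842, 0.2105; sum = 0.894737.
I averages over the q = 2 poor units only: 0.894737 / 2 = 0.4474.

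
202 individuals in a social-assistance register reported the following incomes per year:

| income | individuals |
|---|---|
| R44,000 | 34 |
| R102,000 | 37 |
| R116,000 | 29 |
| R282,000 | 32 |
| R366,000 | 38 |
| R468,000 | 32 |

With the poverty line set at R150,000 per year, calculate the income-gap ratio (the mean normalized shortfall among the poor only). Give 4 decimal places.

0.4244

Poor units: 34×R44,000, 37×R102,000, 29×R116,000 (q = 100 of N = 202).
Shortfall ratios (z−y)/z: 0.7067 (×34), 0.3200 (×37), 0.2267 (×29); sum = 42.440000.
The income-gap ratio divides by q (the poor only): 42.440000 / 100 = 0.4244.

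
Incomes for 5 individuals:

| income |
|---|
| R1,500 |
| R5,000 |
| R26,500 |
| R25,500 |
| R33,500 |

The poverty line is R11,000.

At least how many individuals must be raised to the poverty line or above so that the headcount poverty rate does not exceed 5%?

2

Currently q = 2 of N = 5 are below the line (H = 0.400).
A headcount ratio of at most 5% allows at most ⌊0.05 × 5⌋ = 0 poor individuals.
So at least 2 − 0 = 2 must be lifted.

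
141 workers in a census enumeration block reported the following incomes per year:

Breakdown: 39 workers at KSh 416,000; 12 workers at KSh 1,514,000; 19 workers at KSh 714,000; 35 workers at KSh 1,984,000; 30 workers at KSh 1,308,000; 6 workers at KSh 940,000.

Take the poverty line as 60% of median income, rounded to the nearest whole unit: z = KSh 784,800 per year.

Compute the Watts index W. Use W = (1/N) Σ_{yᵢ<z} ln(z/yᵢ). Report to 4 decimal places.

Below z: 39×KSh 416,000, 19×KSh 714,000 (q = 58 of N = 141).
Log shortfalls: ln(784800/416000) = 0.6347 (×39); ln(784800/714000) = 0.0945 (×19).
W = 26.551375 / 141 = 0.1883.

0.1883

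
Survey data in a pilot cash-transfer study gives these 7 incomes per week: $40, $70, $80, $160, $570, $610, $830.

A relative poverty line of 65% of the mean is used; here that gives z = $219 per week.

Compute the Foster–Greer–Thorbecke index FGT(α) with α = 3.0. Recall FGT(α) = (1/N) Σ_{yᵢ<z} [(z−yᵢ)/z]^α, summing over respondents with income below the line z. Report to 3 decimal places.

Below the line: $40, $70, $80, $160 (q = 4 of N = 7).
Relative gaps: (219−40)/219 = 0.8174; (219−70)/219 = 0.6804; (219−80)/219 = 0.6347; (219−160)/219 = 0.2694.
Raised to α = 3.0: 0.54604; 0.31494; 0.25569; 0.01955.
Sum = 1.136224; FGT(3.0) = 1.136224 / 7 = 0.162.

0.162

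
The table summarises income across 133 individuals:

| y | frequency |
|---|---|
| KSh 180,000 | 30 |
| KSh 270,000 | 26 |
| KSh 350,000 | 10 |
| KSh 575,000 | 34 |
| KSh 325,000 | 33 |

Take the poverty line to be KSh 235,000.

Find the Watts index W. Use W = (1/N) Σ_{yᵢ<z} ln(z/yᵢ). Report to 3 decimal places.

0.060

Below the line: 30×KSh 180,000 (q = 30 of N = 133).
Log shortfalls: ln(235000/180000) = 0.2666 (×30).
W = 7.998860 / 133 = 0.060.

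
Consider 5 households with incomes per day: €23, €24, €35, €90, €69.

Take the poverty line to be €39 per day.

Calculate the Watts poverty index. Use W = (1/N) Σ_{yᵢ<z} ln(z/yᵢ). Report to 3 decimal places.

0.224

Poor units: €23, €24, €35 (q = 3 of N = 5).
Log shortfalls: ln(39/23) = 0.5281; ln(39/24) = 0.4855; ln(39/35) = 0.1082.
W = 1.121789 / 5 = 0.224.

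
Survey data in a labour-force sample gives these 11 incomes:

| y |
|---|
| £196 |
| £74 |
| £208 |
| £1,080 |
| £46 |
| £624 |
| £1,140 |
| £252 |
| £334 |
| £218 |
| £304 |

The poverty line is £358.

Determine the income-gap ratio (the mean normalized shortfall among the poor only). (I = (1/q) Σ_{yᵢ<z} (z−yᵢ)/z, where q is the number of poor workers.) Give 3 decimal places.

0.430

Incomes under z: £46, £74, £196, £208, £218, £252, £304, £334 (q = 8 of N = 11).
Shortfall ratios (z−y)/z: 0.8715, 0.7933, 0.4525, 0.4190, 0.3911, 0.2961, 0.1508, 0.0670; sum = 3.441341.
The income-gap ratio divides by q (the poor only): 3.441341 / 8 = 0.430.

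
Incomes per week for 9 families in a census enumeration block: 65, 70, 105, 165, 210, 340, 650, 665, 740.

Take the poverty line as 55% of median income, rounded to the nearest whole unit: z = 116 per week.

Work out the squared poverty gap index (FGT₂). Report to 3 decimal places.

0.040

Below the line: 65, 70, 105 (q = 3 of N = 9).
Shortfall ratios: (116−65)/116 = 0.4397; (116−70)/116 = 0.3966; (116−105)/116 = 0.0948.
Squared: 0.1933; 0.1573; 0.0090.
Sum = 0.359542; P₂ = 0.359542 / 9 = 0.040.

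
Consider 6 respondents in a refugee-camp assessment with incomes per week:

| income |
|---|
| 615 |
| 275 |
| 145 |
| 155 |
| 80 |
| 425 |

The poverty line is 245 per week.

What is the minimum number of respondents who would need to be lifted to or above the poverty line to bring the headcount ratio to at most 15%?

Currently q = 3 of N = 6 are below the line (H = 0.500).
A headcount ratio of at most 15% allows at most ⌊0.15 × 6⌋ = 0 poor respondents.
So at least 3 − 0 = 3 must be lifted.

3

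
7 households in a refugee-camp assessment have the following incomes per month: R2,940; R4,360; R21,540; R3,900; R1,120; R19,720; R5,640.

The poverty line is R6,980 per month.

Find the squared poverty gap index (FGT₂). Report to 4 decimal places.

0.2018

Poor units: R1,120, R2,940, R3,900, R4,360, R5,640 (q = 5 of N = 7).
Gap ratios (z−y)/z: (6980−1120)/6980 = 0.8395; (6980−2940)/6980 = 0.5788; (6980−3900)/6980 = 0.4413; (6980−4360)/6980 = 0.3754; (6980−5640)/6980 = 0.1920.
Squared: 0.7048; 0.3350; 0.1947; 0.1409; 0.0369.
Sum = 1.412295; P₂ = 1.412295 / 7 = 0.2018.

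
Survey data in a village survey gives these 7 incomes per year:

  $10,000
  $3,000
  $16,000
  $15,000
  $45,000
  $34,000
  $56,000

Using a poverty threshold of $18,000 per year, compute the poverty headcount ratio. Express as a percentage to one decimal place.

4 of the 7 people have income below $18,000.
H = 4/7 = 57.1%.

57.1%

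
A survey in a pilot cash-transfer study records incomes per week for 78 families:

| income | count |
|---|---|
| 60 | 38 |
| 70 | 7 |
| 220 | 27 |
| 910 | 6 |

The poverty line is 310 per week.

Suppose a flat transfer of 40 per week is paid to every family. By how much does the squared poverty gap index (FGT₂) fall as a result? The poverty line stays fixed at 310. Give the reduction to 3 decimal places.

Before: below the line — 38×60, 7×70, 27×220; squared poverty gap index (FGT₂) = 0.39981.
After the 40 transfer: below the line — 38×100, 7×110, 27×260; squared poverty gap index (FGT₂) = 0.26992.
Reduction = 0.39981 − 0.26992 = 0.130.

0.130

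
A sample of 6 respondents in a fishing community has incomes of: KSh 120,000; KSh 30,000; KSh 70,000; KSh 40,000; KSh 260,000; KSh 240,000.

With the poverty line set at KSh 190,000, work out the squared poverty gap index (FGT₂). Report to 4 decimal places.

0.3112

Incomes under z: KSh 30,000, KSh 40,000, KSh 70,000, KSh 120,000 (q = 4 of N = 6).
Gap ratios (z−y)/z: (190000−30000)/190000 = 0.8421; (190000−40000)/190000 = 0.7895; (190000−70000)/190000 = 0.6316; (190000−120000)/190000 = 0.3684.
Squared: 0.7091; 0.6233; 0.3989; 0.1357.
Sum = 1.867036; P₂ = 1.867036 / 6 = 0.3112.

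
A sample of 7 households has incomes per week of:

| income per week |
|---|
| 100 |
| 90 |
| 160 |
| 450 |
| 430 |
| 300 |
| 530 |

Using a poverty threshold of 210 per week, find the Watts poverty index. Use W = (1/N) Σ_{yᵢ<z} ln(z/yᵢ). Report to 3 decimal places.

Incomes under z: 90, 100, 160 (q = 3 of N = 7).
Log gaps: ln(210/90) = 0.8473; ln(210/100) = 0.7419; ln(210/160) = 0.2719.
W = 1.861169 / 7 = 0.266.

0.266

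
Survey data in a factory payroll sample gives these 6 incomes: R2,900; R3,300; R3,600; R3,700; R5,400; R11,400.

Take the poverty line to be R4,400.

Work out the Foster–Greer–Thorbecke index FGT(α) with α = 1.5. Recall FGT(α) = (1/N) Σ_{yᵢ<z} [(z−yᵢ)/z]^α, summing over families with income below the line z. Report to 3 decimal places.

Below the line: R2,900, R3,300, R3,600, R3,700 (q = 4 of N = 6).
Normalized shortfalls: (4400−2900)/4400 = 0.3409; (4400−3300)/4400 = 0.2500; (4400−3600)/4400 = 0.1818; (4400−3700)/4400 = 0.1591.
Raised to α = 1.5: 0.19905; 0.12500; 0.07753; 0.06346.
Sum = 0.465031; FGT(1.5) = 0.465031 / 6 = 0.078.

0.078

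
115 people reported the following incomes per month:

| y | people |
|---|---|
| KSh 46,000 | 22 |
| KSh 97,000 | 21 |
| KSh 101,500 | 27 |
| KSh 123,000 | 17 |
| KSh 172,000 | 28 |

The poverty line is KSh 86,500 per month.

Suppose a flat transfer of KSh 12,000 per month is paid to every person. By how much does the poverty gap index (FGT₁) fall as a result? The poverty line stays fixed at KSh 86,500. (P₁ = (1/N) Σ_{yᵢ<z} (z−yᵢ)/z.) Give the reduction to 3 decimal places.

Before: below the line — 22×KSh 46,000; poverty gap index (FGT₁) = 0.08957.
After the KSh 12,000 transfer: below the line — 22×KSh 58,000; poverty gap index (FGT₁) = 0.06303.
Reduction = 0.08957 − 0.06303 = 0.027.

0.027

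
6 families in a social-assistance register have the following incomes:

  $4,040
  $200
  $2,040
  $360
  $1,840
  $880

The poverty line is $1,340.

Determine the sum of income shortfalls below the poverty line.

$2,580

Below z: $200, $360, $880 (q = 3 of N = 6).
Individual gaps: 1340−200 = 1140; 1340−360 = 980; 1340−880 = 460.
Aggregate gap = $2,580.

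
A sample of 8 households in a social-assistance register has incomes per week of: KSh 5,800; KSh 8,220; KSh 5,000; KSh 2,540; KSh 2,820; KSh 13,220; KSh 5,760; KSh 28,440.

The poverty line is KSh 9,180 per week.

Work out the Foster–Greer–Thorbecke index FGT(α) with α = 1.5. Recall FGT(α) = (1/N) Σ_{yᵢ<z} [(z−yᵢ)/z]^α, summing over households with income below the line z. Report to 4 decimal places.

Below z: KSh 2,540, KSh 2,820, KSh 5,000, KSh 5,760, KSh 5,800, KSh 8,220 (q = 6 of N = 8).
Relative gaps: (9180−2540)/9180 = 0.7233; (9180−2820)/9180 = 0.6928; (9180−5000)/9180 = 0.4553; (9180−5760)/9180 = 0.3725; (9180−5800)/9180 = 0.3682; (9180−8220)/9180 = 0.1046.
Raised to α = 1.5: 0.61516; 0.57666; 0.30726; 0.22739; 0.22341; 0.03382.
Sum = 1.983702; FGT(1.5) = 1.983702 / 8 = 0.2480.

0.2480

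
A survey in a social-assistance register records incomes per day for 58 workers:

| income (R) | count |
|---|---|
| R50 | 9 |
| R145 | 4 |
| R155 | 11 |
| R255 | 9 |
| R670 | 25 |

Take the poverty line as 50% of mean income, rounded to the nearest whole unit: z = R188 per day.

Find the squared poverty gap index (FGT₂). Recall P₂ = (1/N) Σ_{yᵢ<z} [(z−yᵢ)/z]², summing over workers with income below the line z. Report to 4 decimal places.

Below z: 9×R50, 4×R145, 11×R155 (q = 24 of N = 58).
Normalized shortfalls: (188−50)/188 = 0.7340 (×9); (188−145)/188 = 0.2287 (×4); (188−155)/188 = 0.1755 (×11).
Squared: 0.5388 (×9); 0.0523 (×4); 0.0308 (×11).
Sum = 5.397550; P₂ = 5.397550 / 58 = 0.0931.

0.0931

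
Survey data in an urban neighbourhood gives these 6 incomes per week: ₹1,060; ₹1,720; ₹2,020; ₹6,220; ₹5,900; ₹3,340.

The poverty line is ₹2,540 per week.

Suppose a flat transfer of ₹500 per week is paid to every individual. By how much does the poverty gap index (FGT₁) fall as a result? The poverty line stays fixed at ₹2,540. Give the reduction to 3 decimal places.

Before: below the line — ₹1,060, ₹1,720, ₹2,020; poverty gap index (FGT₁) = 0.18504.
After the ₹500 transfer: below the line — ₹1,560, ₹2,220, ₹2,520; poverty gap index (FGT₁) = 0.08661.
Reduction = 0.18504 − 0.08661 = 0.098.

0.098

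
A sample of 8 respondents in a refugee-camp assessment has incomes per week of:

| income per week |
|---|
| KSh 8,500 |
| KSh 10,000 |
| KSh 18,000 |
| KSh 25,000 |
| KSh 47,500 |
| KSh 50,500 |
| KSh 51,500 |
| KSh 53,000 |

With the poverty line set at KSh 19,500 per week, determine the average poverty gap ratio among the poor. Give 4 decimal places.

Poor units: KSh 8,500, KSh 10,000, KSh 18,000 (q = 3 of N = 8).
Shortfall ratios (z−y)/z: 0.5641, 0.4872, 0.0769; sum = 1.128205.
The income-gap ratio divides by q (the poor only): 1.128205 / 3 = 0.3761.

0.3761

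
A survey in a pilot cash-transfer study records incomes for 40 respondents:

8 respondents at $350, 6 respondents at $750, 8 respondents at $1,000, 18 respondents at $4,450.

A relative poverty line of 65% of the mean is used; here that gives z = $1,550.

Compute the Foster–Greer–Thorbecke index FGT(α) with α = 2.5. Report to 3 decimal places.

0.149

Poor units: 8×$350, 6×$750, 8×$1,000 (q = 22 of N = 40).
Shortfall ratios: (1550−350)/1550 = 0.7742 (×8); (1550−750)/1550 = 0.5161 (×6); (1550−1000)/1550 = 0.3548 (×8).
Raised to α = 2.5: 0.52738 (×8); 0.19138 (×6); 0.07500 (×8).
Sum = 5.967342; FGT(2.5) = 5.967342 / 40 = 0.149.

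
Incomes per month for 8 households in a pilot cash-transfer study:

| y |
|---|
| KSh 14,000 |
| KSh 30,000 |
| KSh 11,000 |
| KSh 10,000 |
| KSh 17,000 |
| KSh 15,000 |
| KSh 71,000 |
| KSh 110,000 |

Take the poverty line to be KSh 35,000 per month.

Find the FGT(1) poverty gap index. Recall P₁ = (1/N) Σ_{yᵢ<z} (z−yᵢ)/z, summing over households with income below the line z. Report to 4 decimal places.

Below the line: KSh 10,000, KSh 11,000, KSh 14,000, KSh 15,000, KSh 17,000, KSh 30,000 (q = 6 of N = 8).
Normalized shortfalls: (35000−10000)/35000 = 0.7143; (35000−11000)/35000 = 0.6857; (35000−14000)/35000 = 0.6000; (35000−15000)/35000 = 0.5714; (35000−17000)/35000 = 0.5143; (35000−30000)/35000 = 0.1429.
Sum of shortfalls = 3.228571; P₁ averages over all N: 3.228571 / 8 = 0.4036.

0.4036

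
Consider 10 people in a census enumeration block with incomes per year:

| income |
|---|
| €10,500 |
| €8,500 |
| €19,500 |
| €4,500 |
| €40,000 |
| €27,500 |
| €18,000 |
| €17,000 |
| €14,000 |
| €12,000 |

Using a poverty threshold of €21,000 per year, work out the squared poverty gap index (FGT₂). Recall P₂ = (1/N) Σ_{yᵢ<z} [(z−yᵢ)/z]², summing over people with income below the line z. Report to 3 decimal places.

Incomes under z: €4,500, €8,500, €10,500, €12,000, €14,000, €17,000, €18,000, €19,500 (q = 8 of N = 10).
Gap ratios (z−y)/z: (21000−4500)/21000 = 0.7857; (21000−8500)/21000 = 0.5952; (21000−10500)/21000 = 0.5000; (21000−12000)/21000 = 0.4286; (21000−14000)/21000 = 0.3333; (21000−17000)/21000 = 0.1905; (21000−18000)/21000 = 0.1429; (21000−19500)/21000 = 0.0714.
Squared: 0.6173; 0.3543; 0.2500; 0.1837; 0.1111; 0.0363; 0.0204; 0.0051.
Sum = 1.578231; P₂ = 1.578231 / 10 = 0.158.

0.158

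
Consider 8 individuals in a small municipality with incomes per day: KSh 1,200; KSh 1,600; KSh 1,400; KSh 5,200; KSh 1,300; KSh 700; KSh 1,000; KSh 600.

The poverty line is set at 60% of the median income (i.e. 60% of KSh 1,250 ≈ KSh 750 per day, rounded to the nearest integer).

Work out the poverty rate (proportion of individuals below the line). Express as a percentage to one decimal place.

25.0%

2 of the 8 individuals have income below KSh 750.
H = 2/8 = 25.0%.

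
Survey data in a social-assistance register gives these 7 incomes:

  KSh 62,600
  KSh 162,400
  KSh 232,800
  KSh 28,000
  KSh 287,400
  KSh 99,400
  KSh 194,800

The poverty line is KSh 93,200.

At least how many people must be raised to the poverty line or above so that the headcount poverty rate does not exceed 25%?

Currently q = 2 of N = 7 are below the line (H = 0.286).
A headcount ratio of at most 25% allows at most ⌊0.25 × 7⌋ = 1 poor people.
So at least 2 − 1 = 1 must be lifted.

1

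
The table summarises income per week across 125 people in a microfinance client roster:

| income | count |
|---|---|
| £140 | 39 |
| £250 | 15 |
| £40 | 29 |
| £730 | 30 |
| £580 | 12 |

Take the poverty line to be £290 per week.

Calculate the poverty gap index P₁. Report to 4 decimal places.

Poor units: 29×£40, 39×£140, 15×£250 (q = 83 of N = 125).
Normalized shortfalls: (290−40)/290 = 0.8621 (×29); (290−140)/290 = 0.5172 (×39); (290−250)/290 = 0.1379 (×15).
Sum of shortfalls = 47.241379; P₁ averages over all N: 47.241379 / 125 = 0.3779.

0.3779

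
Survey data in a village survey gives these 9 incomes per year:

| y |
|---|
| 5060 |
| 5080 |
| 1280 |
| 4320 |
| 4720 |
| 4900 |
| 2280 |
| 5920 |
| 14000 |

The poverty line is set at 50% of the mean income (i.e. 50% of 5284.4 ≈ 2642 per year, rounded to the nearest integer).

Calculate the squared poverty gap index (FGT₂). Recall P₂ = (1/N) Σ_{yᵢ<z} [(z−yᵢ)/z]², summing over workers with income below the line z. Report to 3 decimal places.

Incomes under z: 1280, 2280 (q = 2 of N = 9).
Relative gaps: (2642−1280)/2642 = 0.5155; (2642−2280)/2642 = 0.1370.
Squared: 0.2658; 0.0188.
Sum = 0.284533; P₂ = 0.284533 / 9 = 0.032.

0.032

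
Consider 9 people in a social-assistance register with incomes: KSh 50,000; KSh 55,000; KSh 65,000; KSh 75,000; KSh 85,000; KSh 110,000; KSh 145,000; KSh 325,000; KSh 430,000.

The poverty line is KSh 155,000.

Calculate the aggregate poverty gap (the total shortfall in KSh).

KSh 500,000

Poor units: KSh 50,000, KSh 55,000, KSh 65,000, KSh 75,000, KSh 85,000, KSh 110,000, KSh 145,000 (q = 7 of N = 9).
Individual gaps: 155000−50000 = 105000; 155000−55000 = 100000; 155000−65000 = 90000; 155000−75000 = 80000; 155000−85000 = 70000; 155000−110000 = 45000; 155000−145000 = 10000.
Aggregate gap = KSh 500,000.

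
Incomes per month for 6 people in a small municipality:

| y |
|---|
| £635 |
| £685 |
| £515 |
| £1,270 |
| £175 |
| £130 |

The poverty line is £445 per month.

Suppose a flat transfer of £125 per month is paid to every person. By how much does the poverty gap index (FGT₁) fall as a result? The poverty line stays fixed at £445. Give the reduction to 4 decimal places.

0.0936

Before: below the line — £130, £175; poverty gap index (FGT₁) = 0.219101.
After the £125 transfer: below the line — £255, £300; poverty gap index (FGT₁) = 0.125468.
Reduction = 0.219101 − 0.125468 = 0.0936.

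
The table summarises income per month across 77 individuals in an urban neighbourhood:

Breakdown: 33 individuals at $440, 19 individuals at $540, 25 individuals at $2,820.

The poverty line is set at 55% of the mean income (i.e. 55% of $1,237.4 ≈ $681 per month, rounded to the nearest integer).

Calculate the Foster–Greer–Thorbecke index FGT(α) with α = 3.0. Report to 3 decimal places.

Below the line: 33×$440, 19×$540 (q = 52 of N = 77).
Gap ratios (z−y)/z: (681−440)/681 = 0.3539 (×33); (681−540)/681 = 0.2070 (×19).
Raised to α = 3.0: 0.04432 (×33); 0.00888 (×19).
Sum = 1.631237; FGT(3.0) = 1.631237 / 77 = 0.021.

0.021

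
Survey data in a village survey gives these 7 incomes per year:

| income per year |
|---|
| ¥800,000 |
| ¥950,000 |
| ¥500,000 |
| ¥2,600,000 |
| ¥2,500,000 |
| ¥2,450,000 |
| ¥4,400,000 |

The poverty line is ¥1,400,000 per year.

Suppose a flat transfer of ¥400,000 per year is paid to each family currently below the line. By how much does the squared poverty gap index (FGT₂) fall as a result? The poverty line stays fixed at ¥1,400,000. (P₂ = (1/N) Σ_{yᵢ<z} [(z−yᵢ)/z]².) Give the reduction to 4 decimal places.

Before: below the line — ¥500,000, ¥800,000, ¥950,000; squared poverty gap index (FGT₂) = 0.100036.
After the ¥400,000 transfer: below the line — ¥900,000, ¥1,200,000, ¥1,350,000; squared poverty gap index (FGT₂) = 0.021319.
Reduction = 0.100036 − 0.021319 = 0.0787.

0.0787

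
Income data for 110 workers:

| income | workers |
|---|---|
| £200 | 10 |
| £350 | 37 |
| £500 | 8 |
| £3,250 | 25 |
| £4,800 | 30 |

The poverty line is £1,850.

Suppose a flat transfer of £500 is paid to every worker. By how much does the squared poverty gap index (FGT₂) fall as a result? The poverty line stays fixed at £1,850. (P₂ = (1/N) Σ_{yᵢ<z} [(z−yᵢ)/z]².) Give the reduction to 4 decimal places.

0.1834

Before: below the line — 10×£200, 37×£350, 8×£500; squared poverty gap index (FGT₂) = 0.332173.
After the £500 transfer: below the line — 10×£700, 37×£850, 8×£1,000; squared poverty gap index (FGT₂) = 0.148762.
Reduction = 0.332173 − 0.148762 = 0.1834.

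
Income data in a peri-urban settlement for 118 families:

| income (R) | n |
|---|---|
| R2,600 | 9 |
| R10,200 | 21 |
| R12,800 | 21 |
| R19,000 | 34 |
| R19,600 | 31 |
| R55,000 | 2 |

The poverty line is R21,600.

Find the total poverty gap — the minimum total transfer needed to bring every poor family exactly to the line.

Below z: 9×R2,600, 21×R10,200, 21×R12,800, 34×R19,000, 31×R19,600 (q = 116 of N = 118).
Individual gaps: 9×(21600−2600) = 171000; 21×(21600−10200) = 239400; 21×(21600−12800) = 184800; 34×(21600−19000) = 88400; 31×(21600−19600) = 62000.
Aggregate gap = R745,600.

R745,600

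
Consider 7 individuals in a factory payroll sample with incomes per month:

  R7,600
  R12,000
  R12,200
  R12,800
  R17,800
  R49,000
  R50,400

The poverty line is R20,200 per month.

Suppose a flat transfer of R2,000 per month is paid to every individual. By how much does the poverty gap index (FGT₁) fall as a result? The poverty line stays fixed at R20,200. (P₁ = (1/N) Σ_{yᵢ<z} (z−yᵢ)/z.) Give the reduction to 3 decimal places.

0.071

Before: below the line — R7,600, R12,000, R12,200, R12,800, R17,800; poverty gap index (FGT₁) = 0.27298.
After the R2,000 transfer: below the line — R9,600, R14,000, R14,200, R14,800, R19,800; poverty gap index (FGT₁) = 0.20226.
Reduction = 0.27298 − 0.20226 = 0.071.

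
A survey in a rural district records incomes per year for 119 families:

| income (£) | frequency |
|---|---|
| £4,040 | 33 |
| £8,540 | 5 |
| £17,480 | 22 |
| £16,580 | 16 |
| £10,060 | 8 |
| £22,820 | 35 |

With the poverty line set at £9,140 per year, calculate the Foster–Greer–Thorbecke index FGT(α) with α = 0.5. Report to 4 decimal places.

Below z: 33×£4,040, 5×£8,540 (q = 38 of N = 119).
Shortfall ratios: (9140−4040)/9140 = 0.5580 (×33); (9140−8540)/9140 = 0.0656 (×5).
Raised to α = 0.5: 0.74699 (×33); 0.25621 (×5).
Sum = 25.931580; FGT(0.5) = 25.931580 / 119 = 0.2179.

0.2179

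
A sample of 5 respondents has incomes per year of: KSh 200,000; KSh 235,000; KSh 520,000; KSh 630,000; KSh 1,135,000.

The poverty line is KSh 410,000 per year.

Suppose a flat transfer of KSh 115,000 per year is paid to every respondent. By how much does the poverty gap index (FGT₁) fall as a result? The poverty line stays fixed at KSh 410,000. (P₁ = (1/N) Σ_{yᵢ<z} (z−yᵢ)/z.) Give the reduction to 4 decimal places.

0.1122

Before: below the line — KSh 200,000, KSh 235,000; poverty gap index (FGT₁) = 0.187805.
After the KSh 115,000 transfer: below the line — KSh 315,000, KSh 350,000; poverty gap index (FGT₁) = 0.075610.
Reduction = 0.187805 − 0.075610 = 0.1122.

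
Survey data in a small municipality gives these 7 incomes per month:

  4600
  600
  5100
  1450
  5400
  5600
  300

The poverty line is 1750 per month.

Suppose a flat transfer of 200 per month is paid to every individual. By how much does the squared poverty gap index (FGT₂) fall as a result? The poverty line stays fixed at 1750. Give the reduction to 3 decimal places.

0.049

Before: below the line — 300, 600, 1450; squared poverty gap index (FGT₂) = 0.16397.
After the 200 transfer: below the line — 500, 800, 1650; squared poverty gap index (FGT₂) = 0.11545.
Reduction = 0.16397 − 0.11545 = 0.049.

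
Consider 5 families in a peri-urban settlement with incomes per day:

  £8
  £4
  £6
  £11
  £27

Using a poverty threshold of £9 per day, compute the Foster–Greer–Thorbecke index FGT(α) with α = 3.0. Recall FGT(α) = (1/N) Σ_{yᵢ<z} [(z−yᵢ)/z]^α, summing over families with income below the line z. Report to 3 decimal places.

0.042

Poor units: £4, £6, £8 (q = 3 of N = 5).
Relative gaps: (9−4)/9 = 0.5556; (9−6)/9 = 0.3333; (9−8)/9 = 0.1111.
Raised to α = 3.0: 0.17147; 0.03704; 0.00137.
Sum = 0.209877; FGT(3.0) = 0.209877 / 5 = 0.042.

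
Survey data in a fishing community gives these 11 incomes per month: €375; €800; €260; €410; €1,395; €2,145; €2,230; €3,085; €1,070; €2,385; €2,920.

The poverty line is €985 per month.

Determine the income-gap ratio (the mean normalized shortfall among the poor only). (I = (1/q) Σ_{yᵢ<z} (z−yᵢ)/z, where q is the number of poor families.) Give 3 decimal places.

Incomes under z: €260, €375, €410, €800 (q = 4 of N = 11).
Shortfall ratios (z−y)/z: 0.7360, 0.6193, 0.5838, 0.1878; sum = 2.126904.
I averages over the q = 4 poor units only: 2.126904 / 4 = 0.532.

0.532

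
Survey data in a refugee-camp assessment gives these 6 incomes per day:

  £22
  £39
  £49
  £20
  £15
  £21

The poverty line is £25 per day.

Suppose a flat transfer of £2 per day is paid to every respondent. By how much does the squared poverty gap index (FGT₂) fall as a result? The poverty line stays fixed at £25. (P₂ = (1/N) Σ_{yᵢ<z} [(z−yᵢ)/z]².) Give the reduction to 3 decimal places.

Before: below the line — £15, £20, £21, £22; squared poverty gap index (FGT₂) = 0.04000.
After the £2 transfer: below the line — £17, £22, £23, £24; squared poverty gap index (FGT₂) = 0.02080.
Reduction = 0.04000 − 0.02080 = 0.019.

0.019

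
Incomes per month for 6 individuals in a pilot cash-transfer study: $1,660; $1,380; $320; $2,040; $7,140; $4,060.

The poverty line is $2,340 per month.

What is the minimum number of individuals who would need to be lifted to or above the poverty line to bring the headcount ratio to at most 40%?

Currently q = 4 of N = 6 are below the line (H = 0.667).
A headcount ratio of at most 40% allows at most ⌊0.40 × 6⌋ = 2 poor individuals.
So at least 4 − 2 = 2 must be lifted.

2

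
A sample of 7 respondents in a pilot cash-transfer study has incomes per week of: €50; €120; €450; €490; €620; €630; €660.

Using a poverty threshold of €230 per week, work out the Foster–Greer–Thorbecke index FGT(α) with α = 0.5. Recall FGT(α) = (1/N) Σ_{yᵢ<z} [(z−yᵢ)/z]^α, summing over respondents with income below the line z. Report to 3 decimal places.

Poor units: €50, €120 (q = 2 of N = 7).
Gap ratios (z−y)/z: (230−50)/230 = 0.7826; (230−120)/230 = 0.4783.
Raised to α = 0.5: 0.88465; 0.69156.
Sum = 1.576216; FGT(0.5) = 1.576216 / 7 = 0.225.

0.225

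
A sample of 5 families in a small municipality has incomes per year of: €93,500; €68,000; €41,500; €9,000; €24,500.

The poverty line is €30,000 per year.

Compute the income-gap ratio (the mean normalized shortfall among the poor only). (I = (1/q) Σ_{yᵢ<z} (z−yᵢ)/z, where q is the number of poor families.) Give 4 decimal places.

Poor units: €9,000, €24,500 (q = 2 of N = 5).
Shortfall ratios (z−y)/z: 0.7000, 0.1833; sum = 0.883333.
The income-gap ratio divides by q (the poor only): 0.883333 / 2 = 0.4417.

0.4417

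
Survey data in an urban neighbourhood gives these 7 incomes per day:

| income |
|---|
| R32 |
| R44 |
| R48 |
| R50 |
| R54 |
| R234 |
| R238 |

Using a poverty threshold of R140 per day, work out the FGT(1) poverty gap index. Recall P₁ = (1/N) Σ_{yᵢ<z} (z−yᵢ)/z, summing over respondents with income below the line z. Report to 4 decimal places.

0.4816

Incomes under z: R32, R44, R48, R50, R54 (q = 5 of N = 7).
Gap ratios (z−y)/z: (140−32)/140 = 0.7714; (140−44)/140 = 0.6857; (140−48)/140 = 0.6571; (140−50)/140 = 0.6429; (140−54)/140 = 0.6143.
Σ = 3.371429. Dividing by the full population N = 7 gives P₁ = 0.4816.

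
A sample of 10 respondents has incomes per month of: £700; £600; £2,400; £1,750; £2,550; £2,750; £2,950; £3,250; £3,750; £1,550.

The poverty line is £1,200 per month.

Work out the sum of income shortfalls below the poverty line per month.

£1,100

Incomes under z: £600, £700 (q = 2 of N = 10).
Individual gaps: 1200−600 = 600; 1200−700 = 500.
Aggregate gap = £1,100.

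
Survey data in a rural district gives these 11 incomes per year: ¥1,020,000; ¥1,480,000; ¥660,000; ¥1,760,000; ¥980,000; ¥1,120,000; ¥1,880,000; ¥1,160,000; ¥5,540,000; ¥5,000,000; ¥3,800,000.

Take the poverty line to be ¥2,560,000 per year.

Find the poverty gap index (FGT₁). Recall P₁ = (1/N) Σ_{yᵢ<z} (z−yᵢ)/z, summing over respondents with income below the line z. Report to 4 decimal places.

0.3700

Poor units: ¥660,000, ¥980,000, ¥1,020,000, ¥1,120,000, ¥1,160,000, ¥1,480,000, ¥1,760,000, ¥1,880,000 (q = 8 of N = 11).
Relative gaps: (2560000−660000)/2560000 = 0.7422; (2560000−980000)/2560000 = 0.6172; (2560000−1020000)/2560000 = 0.6016; (2560000−1120000)/2560000 = 0.5625; (2560000−1160000)/2560000 = 0.5469; (2560000−1480000)/2560000 = 0.4219; (2560000−1760000)/2560000 = 0.3125; (2560000−1880000)/2560000 = 0.2656.
Σ = 4.070312. Dividing by the full population N = 11 gives P₁ = 0.3700.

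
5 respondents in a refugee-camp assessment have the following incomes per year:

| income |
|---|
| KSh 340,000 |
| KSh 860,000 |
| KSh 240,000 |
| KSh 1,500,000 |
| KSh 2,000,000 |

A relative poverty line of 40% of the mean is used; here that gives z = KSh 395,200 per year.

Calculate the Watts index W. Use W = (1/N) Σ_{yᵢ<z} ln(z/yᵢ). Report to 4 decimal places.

0.1298

Incomes under z: KSh 240,000, KSh 340,000 (q = 2 of N = 5).
ln(z/y) terms: ln(395200/240000) = 0.4988; ln(395200/340000) = 0.1504.
W = 0.649199 / 5 = 0.1298.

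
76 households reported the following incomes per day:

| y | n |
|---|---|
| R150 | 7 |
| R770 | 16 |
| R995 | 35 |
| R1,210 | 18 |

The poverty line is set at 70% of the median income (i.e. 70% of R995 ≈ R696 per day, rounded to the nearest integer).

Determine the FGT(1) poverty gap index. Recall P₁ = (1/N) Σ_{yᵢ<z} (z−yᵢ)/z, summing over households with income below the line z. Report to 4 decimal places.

0.0723

Poor units: 7×R150 (q = 7 of N = 76).
Shortfall ratios: (696−150)/696 = 0.7845 (×7).
Sum of shortfalls = 5.491379; P₁ averages over all N: 5.491379 / 76 = 0.0723.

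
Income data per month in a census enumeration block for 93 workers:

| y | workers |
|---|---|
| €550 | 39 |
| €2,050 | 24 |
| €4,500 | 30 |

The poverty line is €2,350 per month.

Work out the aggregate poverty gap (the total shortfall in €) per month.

Below z: 39×€550, 24×€2,050 (q = 63 of N = 93).
Individual gaps: 39×(2350−550) = 70200; 24×(2350−2050) = 7200.
Aggregate gap = €77,400.

€77,400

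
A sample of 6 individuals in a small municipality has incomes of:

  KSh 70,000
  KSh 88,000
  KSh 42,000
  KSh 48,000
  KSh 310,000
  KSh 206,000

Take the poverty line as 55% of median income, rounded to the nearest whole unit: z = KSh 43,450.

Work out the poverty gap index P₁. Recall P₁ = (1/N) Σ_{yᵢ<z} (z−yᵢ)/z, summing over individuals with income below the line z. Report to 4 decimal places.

0.0056

Below the line: KSh 42,000 (q = 1 of N = 6).
Shortfall ratios: (43450−42000)/43450 = 0.0334.
Σ = 0.033372. Dividing by the full population N = 6 gives P₁ = 0.0056.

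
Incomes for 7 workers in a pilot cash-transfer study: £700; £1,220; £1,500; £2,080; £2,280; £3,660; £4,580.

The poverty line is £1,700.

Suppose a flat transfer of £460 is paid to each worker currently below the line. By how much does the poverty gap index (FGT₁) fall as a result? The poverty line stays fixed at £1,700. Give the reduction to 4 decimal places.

Before: below the line — £700, £1,220, £1,500; poverty gap index (FGT₁) = 0.141176.
After the £460 transfer: below the line — £1,160, £1,680; poverty gap index (FGT₁) = 0.047059.
Reduction = 0.141176 − 0.047059 = 0.0941.

0.0941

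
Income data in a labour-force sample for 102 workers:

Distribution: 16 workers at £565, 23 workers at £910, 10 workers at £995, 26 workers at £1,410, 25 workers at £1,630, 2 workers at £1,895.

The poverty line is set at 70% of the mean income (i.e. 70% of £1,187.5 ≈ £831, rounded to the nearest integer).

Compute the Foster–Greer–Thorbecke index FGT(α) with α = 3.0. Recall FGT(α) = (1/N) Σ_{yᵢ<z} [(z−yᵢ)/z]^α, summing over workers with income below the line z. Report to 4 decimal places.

0.0051

Below the line: 16×£565 (q = 16 of N = 102).
Normalized shortfalls: (831−565)/831 = 0.3201 (×16).
Raised to α = 3.0: 0.03280 (×16).
Sum = 0.524761; FGT(3.0) = 0.524761 / 102 = 0.0051.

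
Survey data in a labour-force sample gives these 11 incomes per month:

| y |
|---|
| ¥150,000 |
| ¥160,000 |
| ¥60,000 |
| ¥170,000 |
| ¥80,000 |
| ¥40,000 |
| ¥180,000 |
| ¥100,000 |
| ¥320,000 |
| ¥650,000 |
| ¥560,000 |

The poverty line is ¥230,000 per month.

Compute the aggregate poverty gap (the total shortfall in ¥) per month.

¥900,000

Below the line: ¥40,000, ¥60,000, ¥80,000, ¥100,000, ¥150,000, ¥160,000, ¥170,000, ¥180,000 (q = 8 of N = 11).
Individual gaps: 230000−40000 = 190000; 230000−60000 = 170000; 230000−80000 = 150000; 230000−100000 = 130000; 230000−150000 = 80000; 230000−160000 = 70000; 230000−170000 = 60000; 230000−180000 = 50000.
Aggregate gap = ¥900,000.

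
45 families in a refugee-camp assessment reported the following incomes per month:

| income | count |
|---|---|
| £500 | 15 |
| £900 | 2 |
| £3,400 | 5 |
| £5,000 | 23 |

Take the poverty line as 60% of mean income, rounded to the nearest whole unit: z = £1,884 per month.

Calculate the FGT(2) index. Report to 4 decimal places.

0.1920

Incomes under z: 15×£500, 2×£900 (q = 17 of N = 45).
Relative gaps: (1884−500)/1884 = 0.7346 (×15); (1884−900)/1884 = 0.5223 (×2).
Squared: 0.5396 (×15); 0.2728 (×2).
Sum = 8.640296; P₂ = 8.640296 / 45 = 0.1920.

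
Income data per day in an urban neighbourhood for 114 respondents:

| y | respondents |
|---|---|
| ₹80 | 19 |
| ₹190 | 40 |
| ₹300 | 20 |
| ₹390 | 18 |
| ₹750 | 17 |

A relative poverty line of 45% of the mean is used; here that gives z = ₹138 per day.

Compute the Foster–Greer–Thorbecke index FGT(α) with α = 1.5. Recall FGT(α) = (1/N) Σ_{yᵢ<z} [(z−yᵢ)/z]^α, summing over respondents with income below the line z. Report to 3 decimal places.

0.045

Below the line: 19×₹80 (q = 19 of N = 114).
Normalized shortfalls: (138−80)/138 = 0.4203 (×19).
Raised to α = 1.5: 0.27247 (×19).
Sum = 5.176986; FGT(1.5) = 5.176986 / 114 = 0.045.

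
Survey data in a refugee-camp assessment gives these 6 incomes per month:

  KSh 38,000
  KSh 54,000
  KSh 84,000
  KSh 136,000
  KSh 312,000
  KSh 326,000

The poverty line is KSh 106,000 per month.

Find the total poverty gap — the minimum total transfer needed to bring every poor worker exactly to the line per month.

KSh 142,000

Below z: KSh 38,000, KSh 54,000, KSh 84,000 (q = 3 of N = 6).
Individual gaps: 106000−38000 = 68000; 106000−54000 = 52000; 106000−84000 = 22000.
Aggregate gap = KSh 142,000.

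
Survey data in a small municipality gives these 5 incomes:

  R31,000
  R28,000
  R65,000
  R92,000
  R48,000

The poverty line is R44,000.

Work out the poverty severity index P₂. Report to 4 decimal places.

Incomes under z: R28,000, R31,000 (q = 2 of N = 5).
Gap ratios (z−y)/z: (44000−28000)/44000 = 0.3636; (44000−31000)/44000 = 0.2955.
Squared: 0.1322; 0.0873.
Sum = 0.219525; P₂ = 0.219525 / 5 = 0.0439.

0.0439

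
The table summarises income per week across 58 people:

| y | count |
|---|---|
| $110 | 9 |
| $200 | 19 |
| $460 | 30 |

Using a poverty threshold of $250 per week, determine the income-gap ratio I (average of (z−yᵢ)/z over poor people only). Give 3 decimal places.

Incomes under z: 9×$110, 19×$200 (q = 28 of N = 58).
Relative gaps: 0.5600 (×9), 0.2000 (×19); sum = 8.840000.
I averages over the q = 28 poor units only: 8.840000 / 28 = 0.316.

0.316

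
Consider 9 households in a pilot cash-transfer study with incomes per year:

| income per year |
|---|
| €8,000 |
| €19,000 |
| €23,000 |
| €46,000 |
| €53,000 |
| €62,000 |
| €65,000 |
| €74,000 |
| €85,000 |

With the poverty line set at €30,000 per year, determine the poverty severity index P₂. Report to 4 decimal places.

0.0807

Poor units: €8,000, €19,000, €23,000 (q = 3 of N = 9).
Shortfall ratios: (30000−8000)/30000 = 0.7333; (30000−19000)/30000 = 0.3667; (30000−23000)/30000 = 0.2333.
Squared: 0.5378; 0.1344; 0.0544.
Sum = 0.726667; P₂ = 0.726667 / 9 = 0.0807.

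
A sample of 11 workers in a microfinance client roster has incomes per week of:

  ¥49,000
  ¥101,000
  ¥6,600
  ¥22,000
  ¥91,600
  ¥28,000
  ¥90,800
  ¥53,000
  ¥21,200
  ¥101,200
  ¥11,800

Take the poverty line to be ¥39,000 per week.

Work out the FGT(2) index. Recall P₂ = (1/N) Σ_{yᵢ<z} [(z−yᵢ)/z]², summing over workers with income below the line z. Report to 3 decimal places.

Below z: ¥6,600, ¥11,800, ¥21,200, ¥22,000, ¥28,000 (q = 5 of N = 11).
Shortfall ratios: (39000−6600)/39000 = 0.8308; (39000−11800)/39000 = 0.6974; (39000−21200)/39000 = 0.4564; (39000−22000)/39000 = 0.4359; (39000−28000)/39000 = 0.2821.
Squared: 0.6902; 0.4864; 0.2083; 0.1900; 0.0796.
Sum = 1.654464; P₂ = 1.654464 / 11 = 0.150.

0.150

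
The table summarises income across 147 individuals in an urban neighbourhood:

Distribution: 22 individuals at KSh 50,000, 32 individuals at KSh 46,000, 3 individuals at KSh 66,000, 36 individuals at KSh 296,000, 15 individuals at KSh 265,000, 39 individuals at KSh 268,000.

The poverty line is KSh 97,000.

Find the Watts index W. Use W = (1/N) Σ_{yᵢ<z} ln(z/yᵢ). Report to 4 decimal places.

0.2694

Below the line: 32×KSh 46,000, 22×KSh 50,000, 3×KSh 66,000 (q = 57 of N = 147).
Log shortfalls: ln(97000/46000) = 0.7461 (×32); ln(97000/50000) = 0.6627 (×22); ln(97000/66000) = 0.3851 (×3).
W = 39.608531 / 147 = 0.2694.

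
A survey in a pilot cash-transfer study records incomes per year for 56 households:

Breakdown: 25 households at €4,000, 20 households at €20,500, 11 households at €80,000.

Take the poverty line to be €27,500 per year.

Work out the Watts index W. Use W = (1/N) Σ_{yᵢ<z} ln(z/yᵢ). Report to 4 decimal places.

Incomes under z: 25×€4,000, 20×€20,500 (q = 45 of N = 56).
ln(z/y) terms: ln(27500/4000) = 1.9279 (×25); ln(27500/20500) = 0.2938 (×20).
W = 54.072513 / 56 = 0.9656.

0.9656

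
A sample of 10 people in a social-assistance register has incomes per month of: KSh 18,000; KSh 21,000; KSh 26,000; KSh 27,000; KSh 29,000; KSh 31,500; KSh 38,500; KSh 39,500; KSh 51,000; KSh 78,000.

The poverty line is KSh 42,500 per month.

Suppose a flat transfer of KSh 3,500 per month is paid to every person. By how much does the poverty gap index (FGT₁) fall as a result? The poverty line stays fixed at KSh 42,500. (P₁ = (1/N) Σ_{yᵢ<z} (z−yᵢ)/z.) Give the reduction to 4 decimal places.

Before: below the line — KSh 18,000, KSh 21,000, KSh 26,000, KSh 27,000, KSh 29,000, KSh 31,500, KSh 38,500, KSh 39,500; poverty gap index (FGT₁) = 0.257647.
After the KSh 3,500 transfer: below the line — KSh 21,500, KSh 24,500, KSh 29,500, KSh 30,500, KSh 32,500, KSh 35,000, KSh 42,000; poverty gap index (FGT₁) = 0.192941.
Reduction = 0.257647 − 0.192941 = 0.0647.

0.0647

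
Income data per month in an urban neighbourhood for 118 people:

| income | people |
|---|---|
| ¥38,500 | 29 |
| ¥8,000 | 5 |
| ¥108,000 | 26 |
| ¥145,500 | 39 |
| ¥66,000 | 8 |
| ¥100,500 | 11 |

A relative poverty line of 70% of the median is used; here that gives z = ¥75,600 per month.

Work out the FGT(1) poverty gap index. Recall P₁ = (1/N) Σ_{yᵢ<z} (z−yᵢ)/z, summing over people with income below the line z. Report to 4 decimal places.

Below z: 5×¥8,000, 29×¥38,500, 8×¥66,000 (q = 42 of N = 118).
Shortfall ratios: (75600−8000)/75600 = 0.8942 (×5); (75600−38500)/75600 = 0.4907 (×29); (75600−66000)/75600 = 0.1270 (×8).
Sum of shortfalls = 19.718254; P₁ averages over all N: 19.718254 / 118 = 0.1671.

0.1671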